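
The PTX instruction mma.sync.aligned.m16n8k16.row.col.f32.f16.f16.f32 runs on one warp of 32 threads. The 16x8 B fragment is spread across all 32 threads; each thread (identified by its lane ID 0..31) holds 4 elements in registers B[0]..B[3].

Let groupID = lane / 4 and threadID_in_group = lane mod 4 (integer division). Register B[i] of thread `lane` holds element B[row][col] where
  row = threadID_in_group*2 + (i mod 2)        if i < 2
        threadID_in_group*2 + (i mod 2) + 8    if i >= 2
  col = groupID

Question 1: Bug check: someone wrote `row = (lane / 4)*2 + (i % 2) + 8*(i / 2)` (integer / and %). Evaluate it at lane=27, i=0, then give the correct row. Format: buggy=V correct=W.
buggy=12 correct=6

`(lane / 4)*2 + (i % 2) + 8*(i / 2)`[27,0]⇒12
lane 27: gr=6 (27/4), th=3 (27%4)
i=0: r=3*2+0+0=6, c=gr=6
row: 12 vs 6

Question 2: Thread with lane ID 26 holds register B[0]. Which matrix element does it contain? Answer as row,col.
lane 26: g=6 (26/4), t=2 (26%4)
i=0: r=2*2+0+0=4, c=g=6

4,6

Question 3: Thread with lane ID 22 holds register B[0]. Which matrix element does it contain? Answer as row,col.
4,5

lane 22: grp=5 (22/4), tig=2 (22%4)
i=0: r=2*2+0+0=4, c=grp=5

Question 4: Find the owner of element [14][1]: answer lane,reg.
7,2

c=1→G=1  r=14→rhi=1,T=3,p=0
L=1*4+3=7  i=1*2+0=2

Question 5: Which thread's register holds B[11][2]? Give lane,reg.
9,3

c:2=>grp=2  r:11=>rB=1,tig=1,lo=1
L=2*4+1=9  i=1*2+1=3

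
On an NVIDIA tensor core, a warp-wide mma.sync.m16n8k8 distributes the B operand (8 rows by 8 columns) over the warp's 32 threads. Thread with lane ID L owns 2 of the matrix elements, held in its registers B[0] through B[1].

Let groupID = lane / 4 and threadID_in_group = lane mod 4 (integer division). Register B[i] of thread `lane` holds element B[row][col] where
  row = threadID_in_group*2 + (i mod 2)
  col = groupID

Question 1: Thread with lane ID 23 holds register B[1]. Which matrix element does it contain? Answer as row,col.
lane 23->23/4=5, 23 mod 4=3
i=1  r:2·3+1->7  c:5

7,5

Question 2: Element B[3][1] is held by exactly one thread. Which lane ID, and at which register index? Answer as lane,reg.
c=1->g=1  r=3->t=1,b0=1
L=1*4+1=5  i=1=1

5,1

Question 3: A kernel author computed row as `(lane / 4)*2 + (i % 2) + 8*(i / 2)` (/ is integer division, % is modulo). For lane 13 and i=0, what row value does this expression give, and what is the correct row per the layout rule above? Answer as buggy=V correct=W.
`(lane / 4)*2 + (i % 2) + 8*(i / 2)`[13,0]->6
lane 13->13/4=3, 13 mod 4=1
i=0  r:2·1+0->2  c:3
row: 6 vs 2

buggy=6 correct=2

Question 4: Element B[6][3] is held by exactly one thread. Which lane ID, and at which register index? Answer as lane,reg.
15,0

c=3⇒gr=3  r=6⇒th=3,odd=0
L=3*4+3=15  i=0=0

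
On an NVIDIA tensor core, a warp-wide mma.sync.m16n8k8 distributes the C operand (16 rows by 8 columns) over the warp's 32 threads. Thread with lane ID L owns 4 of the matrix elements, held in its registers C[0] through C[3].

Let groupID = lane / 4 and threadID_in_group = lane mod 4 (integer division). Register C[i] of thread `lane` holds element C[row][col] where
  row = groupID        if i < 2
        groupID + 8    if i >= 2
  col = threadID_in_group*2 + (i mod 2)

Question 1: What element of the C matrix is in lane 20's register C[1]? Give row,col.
5,1

lane 20: gr=5 (20/4), th=0 (20%4)
i=1: r=5+0=5, c=0*2+1=1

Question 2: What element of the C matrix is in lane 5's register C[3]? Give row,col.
5: gr=1,th=1
[3] (1+8,1*2+1) = (9,3)

9,3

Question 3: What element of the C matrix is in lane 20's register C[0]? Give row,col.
5,0

L=20->g=20>>2=5, t=20&3=0
[0]->row 5+0=5  col 0·2+0=0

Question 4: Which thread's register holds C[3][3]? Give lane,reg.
r=3→G=3,rhi=0  c=3→T=1,p=1
L=3*4+1=13  i=0*2+1=1

13,1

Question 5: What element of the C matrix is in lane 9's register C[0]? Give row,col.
2,2

lane 9→9/4=2, 9 mod 4=1
i=0  r:2+0→2  c:2·1+0→2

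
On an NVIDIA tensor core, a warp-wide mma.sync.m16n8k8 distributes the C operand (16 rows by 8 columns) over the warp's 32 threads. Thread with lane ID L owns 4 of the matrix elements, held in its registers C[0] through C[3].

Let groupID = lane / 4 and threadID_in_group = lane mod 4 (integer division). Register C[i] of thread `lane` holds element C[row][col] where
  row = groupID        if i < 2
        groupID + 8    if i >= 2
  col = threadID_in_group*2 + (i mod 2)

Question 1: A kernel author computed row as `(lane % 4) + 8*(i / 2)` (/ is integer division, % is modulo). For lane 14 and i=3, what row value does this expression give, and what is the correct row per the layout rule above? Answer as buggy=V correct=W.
buggy=10 correct=11

`(lane % 4) + 8*(i / 2)`[14,3]⇒10
L=14⇒gr=14>>2=3, th=14&3=2
[3]⇒row 3+8=11  col 2·2+1=5
row: 10 vs 11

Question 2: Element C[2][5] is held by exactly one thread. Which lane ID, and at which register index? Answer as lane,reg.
r=2⇒gr=2,Rb=0  c=5⇒th=2,odd=1
L=2*4+2=10  i=0*2+1=1

10,1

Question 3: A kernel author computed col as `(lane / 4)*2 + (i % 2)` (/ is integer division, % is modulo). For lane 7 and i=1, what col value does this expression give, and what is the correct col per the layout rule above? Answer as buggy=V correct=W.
`(lane / 4)*2 + (i % 2)`[7,1]→3
lane 7→7/4=1, 7 mod 4=3
i=1  r:1+0→1  c:2·3+1→7
col: 3 vs 7

buggy=3 correct=7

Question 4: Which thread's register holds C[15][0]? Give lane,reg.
r: 15->gid=7,r8=1  c: 0->tid=0,i&1=0
L=7*4+0=28  i=1*2+0=2

28,2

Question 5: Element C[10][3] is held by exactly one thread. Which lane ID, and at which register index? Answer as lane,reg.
9,3

r: 10->gid=2,r8=1  c: 3->tid=1,i&1=1
L=2*4+1=9  i=1*2+1=3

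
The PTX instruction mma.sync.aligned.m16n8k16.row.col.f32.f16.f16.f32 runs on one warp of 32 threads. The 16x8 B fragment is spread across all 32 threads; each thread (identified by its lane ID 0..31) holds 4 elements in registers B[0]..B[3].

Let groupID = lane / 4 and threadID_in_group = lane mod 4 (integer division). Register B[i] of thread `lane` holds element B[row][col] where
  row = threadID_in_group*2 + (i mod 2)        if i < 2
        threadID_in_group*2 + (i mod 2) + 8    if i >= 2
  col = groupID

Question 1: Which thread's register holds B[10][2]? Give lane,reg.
c:2=>grp=2  r:10=>rB=1,tig=1,lo=0
L=2*4+1=9  i=1*2+0=2

9,2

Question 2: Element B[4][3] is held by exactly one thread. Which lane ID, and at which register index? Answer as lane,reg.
14,0

c=3⇒gr=3  r=4⇒Rb=0,th=2,odd=0
L=3*4+2=14  i=0*2+0=0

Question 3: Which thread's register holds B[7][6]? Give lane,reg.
27,1

c=6->g=6  r=7->rb=0,t=3,b0=1
L=6*4+3=27  i=0*2+1=1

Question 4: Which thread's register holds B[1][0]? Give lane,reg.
0,1

c: 0->gid=0  r: 1->r8=0,tid=0,i&1=1
L=0*4+0=0  i=0*2+1=1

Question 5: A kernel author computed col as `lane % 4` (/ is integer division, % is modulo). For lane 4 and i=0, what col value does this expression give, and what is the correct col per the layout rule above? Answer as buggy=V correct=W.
`lane % 4`[4,0]->0
lane 4: g=1 (4/4), t=0 (4%4)
i=0: r=0*2+0+0=0, c=g=1
col: 0 vs 1

buggy=0 correct=1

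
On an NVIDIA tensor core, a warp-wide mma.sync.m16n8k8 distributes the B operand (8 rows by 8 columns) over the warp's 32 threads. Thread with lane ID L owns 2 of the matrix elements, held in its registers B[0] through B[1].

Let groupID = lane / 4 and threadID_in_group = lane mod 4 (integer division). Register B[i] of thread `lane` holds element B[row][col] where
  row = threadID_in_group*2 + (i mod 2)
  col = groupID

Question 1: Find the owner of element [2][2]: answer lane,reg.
c=2→G=2  r=2→T=1,p=0
L=2*4+1=9  i=0=0

9,0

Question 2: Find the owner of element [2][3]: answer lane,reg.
c=3->g=3  r=2->t=1,b0=0
L=3*4+1=13  i=0=0

13,0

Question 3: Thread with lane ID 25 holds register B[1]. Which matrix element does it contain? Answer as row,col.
3,6

25: grp=6,tig=1
[1] (1*2+1,6) = (3,6)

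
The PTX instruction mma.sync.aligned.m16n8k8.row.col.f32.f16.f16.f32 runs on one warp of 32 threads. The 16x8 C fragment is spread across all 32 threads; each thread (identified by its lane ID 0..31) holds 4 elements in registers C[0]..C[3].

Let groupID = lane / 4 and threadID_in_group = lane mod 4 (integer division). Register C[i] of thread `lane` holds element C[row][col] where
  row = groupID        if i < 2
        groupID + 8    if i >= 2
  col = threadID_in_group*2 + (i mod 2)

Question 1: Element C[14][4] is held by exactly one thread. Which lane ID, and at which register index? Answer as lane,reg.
r=14⇒gr=6,Rb=1  c=4⇒th=2,odd=0
L=6*4+2=26  i=1*2+0=2

26,2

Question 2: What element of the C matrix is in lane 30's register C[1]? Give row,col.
7,5

lane 30->30/4=7, 30 mod 4=2
i=1  r:7+0->7  c:2·2+1->5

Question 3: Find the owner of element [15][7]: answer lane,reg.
r: 15->gid=7,r8=1  c: 7->tid=3,i&1=1
L=7*4+3=31  i=1*2+1=3

31,3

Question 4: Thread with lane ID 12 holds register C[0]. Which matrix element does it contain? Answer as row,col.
3,0

lane 12->12/4=3, 12 mod 4=0
i=0  r:3+0->3  c:2·0+0->0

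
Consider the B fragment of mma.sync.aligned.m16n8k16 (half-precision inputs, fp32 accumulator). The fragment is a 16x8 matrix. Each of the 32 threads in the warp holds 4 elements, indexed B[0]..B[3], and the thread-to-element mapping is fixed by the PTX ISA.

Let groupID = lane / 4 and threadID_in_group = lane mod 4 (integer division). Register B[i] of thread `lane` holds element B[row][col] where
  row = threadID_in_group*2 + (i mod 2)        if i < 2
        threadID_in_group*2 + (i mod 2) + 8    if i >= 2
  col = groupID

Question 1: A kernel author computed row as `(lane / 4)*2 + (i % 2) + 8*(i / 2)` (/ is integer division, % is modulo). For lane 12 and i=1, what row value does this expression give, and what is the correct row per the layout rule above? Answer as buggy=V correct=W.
`(lane / 4)*2 + (i % 2) + 8*(i / 2)`[12,1]=>7
lane 12: grp=3 (12/4), tig=0 (12%4)
i=1: r=0*2+1+0=1, c=grp=3
row: 7 vs 1

buggy=7 correct=1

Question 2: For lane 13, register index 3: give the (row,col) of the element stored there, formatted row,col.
lane 13⇒13/4=3, 13 mod 4=1
i=3  r:2·1+1+8⇒11  c:3

11,3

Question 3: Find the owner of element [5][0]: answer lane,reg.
2,1

c=0→G=0  r=5→rhi=0,T=2,p=1
L=0*4+2=2  i=0*2+1=1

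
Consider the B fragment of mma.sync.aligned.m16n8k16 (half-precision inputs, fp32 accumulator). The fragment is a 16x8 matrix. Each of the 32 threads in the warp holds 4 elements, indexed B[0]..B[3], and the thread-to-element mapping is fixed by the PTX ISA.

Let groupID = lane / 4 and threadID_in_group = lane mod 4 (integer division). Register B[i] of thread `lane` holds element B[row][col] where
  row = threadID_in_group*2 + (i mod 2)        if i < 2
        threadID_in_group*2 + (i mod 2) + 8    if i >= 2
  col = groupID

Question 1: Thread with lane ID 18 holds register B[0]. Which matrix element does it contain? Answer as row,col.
4,4

18: gr=4,th=2
[0] (2*2+0+0,4) = (4,4)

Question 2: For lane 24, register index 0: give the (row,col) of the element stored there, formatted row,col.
0,6

lane 24→24/4=6, 24 mod 4=0
i=0  r:2·0+0+0→0  c:6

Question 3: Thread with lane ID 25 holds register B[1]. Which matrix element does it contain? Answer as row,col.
25: gr=6,th=1
[1] (1*2+1+0,6) = (3,6)

3,6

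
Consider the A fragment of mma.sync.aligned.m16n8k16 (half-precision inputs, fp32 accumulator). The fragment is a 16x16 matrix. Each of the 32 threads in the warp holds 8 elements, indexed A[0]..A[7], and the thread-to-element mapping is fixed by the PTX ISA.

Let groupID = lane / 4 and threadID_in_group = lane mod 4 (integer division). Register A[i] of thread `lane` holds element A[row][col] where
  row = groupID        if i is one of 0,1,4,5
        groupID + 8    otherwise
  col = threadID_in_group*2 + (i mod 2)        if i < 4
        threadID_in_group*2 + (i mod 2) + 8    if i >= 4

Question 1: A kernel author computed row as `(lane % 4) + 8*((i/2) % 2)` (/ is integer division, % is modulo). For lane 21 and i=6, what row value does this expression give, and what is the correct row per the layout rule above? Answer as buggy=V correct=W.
buggy=9 correct=13

`(lane % 4) + 8*((i/2) % 2)`[21,6]->9
L=21->gid=21>>2=5, tid=21&3=1
[6]->row 5+8=13  col 1·2+0+8=10
row: 9 vs 13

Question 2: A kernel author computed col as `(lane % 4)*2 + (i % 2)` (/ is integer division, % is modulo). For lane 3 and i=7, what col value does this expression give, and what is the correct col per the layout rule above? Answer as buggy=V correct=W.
`(lane % 4)*2 + (i % 2)`[3,7]->7
3: g=0,t=3
[7] (0+8,3*2+1+8) = (8,15)
col: 7 vs 15

buggy=7 correct=15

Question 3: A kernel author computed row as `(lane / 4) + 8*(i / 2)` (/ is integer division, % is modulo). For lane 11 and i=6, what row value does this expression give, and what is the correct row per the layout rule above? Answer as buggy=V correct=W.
`(lane / 4) + 8*(i / 2)`[11,6]->26
11: gid=2,tid=3
[6] (2+8,3*2+0+8) = (10,14)
row: 26 vs 10

buggy=26 correct=10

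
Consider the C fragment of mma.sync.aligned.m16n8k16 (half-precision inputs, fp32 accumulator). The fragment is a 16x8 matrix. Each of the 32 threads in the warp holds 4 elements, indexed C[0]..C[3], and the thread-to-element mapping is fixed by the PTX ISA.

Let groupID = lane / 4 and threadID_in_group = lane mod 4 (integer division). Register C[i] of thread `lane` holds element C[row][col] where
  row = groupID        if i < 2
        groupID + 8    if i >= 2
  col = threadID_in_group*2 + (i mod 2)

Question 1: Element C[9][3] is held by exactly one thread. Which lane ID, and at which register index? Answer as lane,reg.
5,3

r:9=>grp=1,rB=1  c:3=>tig=1,lo=1
L=1*4+1=5  i=1*2+1=3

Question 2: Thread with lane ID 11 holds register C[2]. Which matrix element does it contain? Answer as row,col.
L=11->gid=11>>2=2, tid=11&3=3
[2]->row 2+8=10  col 3·2+0=6

10,6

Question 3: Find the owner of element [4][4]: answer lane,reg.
r=4→G=4,rhi=0  c=4→T=2,p=0
L=4*4+2=18  i=0*2+0=0

18,0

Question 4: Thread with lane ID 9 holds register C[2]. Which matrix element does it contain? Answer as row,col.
L=9->g=9>>2=2, t=9&3=1
[2]->row 2+8=10  col 1·2+0=2

10,2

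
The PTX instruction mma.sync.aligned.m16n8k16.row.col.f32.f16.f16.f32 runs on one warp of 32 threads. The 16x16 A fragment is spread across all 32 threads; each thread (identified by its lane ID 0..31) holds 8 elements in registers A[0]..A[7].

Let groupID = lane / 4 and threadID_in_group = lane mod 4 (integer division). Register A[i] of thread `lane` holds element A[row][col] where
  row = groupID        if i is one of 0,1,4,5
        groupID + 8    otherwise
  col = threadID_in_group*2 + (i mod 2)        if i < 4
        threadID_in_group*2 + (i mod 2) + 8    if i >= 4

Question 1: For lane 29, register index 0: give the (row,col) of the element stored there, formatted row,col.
7,2

lane 29→29/4=7, 29 mod 4=1
i=0  r:7+0→7  c:2·1+0+0→2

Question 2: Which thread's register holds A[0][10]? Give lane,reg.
1,4

r=0→G=0,rhi=0  c=10→chi=1,T=1,p=0
L=0*4+1=1  i=1*4+0*2+0=4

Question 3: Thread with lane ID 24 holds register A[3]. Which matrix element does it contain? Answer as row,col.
14,1

lane 24->24/4=6, 24 mod 4=0
i=3  r:6+8->14  c:2·0+1+0->1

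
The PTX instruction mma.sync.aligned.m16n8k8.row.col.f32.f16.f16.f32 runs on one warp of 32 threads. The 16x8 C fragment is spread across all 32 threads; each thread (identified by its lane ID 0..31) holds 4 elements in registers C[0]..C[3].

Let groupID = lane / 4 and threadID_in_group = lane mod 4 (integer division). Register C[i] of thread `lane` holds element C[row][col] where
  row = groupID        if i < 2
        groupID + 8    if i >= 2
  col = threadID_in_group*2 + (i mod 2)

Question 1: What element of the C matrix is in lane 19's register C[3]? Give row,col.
L=19⇒gr=19>>2=4, th=19&3=3
[3]⇒row 4+8=12  col 3·2+1=7

12,7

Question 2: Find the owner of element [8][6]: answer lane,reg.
r:8=>grp=0,rB=1  c:6=>tig=3,lo=0
L=0*4+3=3  i=1*2+0=2

3,2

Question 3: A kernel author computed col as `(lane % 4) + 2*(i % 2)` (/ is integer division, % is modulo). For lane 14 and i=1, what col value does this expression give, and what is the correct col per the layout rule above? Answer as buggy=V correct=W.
`(lane % 4) + 2*(i % 2)`[14,1]=>4
L=14=>grp=14>>2=3, tig=14&3=2
[1]=>row 3+0=3  col 2·2+1=5
col: 4 vs 5

buggy=4 correct=5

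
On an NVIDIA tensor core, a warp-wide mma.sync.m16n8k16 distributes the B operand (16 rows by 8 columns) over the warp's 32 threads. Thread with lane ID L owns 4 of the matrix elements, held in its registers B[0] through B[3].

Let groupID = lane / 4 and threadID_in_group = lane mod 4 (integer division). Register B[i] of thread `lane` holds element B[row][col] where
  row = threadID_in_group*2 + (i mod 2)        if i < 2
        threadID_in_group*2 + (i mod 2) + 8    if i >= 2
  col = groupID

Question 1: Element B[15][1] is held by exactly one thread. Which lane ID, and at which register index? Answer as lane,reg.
c=1->g=1  r=15->rb=1,t=3,b0=1
L=1*4+3=7  i=1*2+1=3

7,3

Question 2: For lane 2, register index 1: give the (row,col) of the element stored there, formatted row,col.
lane 2⇒2/4=0, 2 mod 4=2
i=1  r:2·2+1+0⇒5  c:0

5,0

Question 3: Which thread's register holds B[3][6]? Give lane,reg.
c:6=>grp=6  r:3=>rB=0,tig=1,lo=1
L=6*4+1=25  i=0*2+1=1

25,1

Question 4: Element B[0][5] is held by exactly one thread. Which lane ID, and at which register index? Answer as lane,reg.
c: 5->gid=5  r: 0->r8=0,tid=0,i&1=0
L=5*4+0=20  i=0*2+0=0

20,0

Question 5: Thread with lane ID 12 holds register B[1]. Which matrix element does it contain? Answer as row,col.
L=12→G=12>>2=3, T=12&3=0
[1]→row 0·2+1+0=1  col G=3

1,3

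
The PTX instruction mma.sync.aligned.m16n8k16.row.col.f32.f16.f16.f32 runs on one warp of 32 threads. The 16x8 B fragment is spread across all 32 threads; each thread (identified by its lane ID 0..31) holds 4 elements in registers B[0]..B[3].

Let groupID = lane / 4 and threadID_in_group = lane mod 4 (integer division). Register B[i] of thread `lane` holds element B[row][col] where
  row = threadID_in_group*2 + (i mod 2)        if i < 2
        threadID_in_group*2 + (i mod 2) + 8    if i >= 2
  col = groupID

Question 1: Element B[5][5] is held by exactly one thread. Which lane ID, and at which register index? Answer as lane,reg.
22,1

c=5→G=5  r=5→rhi=0,T=2,p=1
L=5*4+2=22  i=0*2+1=1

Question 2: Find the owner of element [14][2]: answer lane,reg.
11,2

c=2⇒gr=2  r=14⇒Rb=1,th=3,odd=0
L=2*4+3=11  i=1*2+0=2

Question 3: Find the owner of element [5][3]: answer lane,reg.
c=3->g=3  r=5->rb=0,t=2,b0=1
L=3*4+2=14  i=0*2+1=1

14,1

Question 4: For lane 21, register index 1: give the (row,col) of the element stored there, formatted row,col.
L=21→G=21>>2=5, T=21&3=1
[1]→row 1·2+1+0=3  col G=5

3,5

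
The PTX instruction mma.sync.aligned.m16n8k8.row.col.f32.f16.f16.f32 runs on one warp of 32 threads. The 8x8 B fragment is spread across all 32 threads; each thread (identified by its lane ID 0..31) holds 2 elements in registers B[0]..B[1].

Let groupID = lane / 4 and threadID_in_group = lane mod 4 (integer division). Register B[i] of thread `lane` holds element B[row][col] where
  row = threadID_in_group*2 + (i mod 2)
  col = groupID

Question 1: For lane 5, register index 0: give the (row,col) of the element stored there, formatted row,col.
2,1

lane 5⇒5/4=1, 5 mod 4=1
i=0  r:2·1+0⇒2  c:1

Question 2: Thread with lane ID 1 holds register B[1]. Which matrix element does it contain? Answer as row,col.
L=1=>grp=1>>2=0, tig=1&3=1
[1]=>row 1·2+1=3  col grp=0

3,0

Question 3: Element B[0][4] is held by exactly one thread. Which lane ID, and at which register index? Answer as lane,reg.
c=4->g=4  r=0->t=0,b0=0
L=4*4+0=16  i=0=0

16,0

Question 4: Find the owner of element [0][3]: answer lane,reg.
12,0

c: 3->gid=3  r: 0->tid=0,i&1=0
L=3*4+0=12  i=0=0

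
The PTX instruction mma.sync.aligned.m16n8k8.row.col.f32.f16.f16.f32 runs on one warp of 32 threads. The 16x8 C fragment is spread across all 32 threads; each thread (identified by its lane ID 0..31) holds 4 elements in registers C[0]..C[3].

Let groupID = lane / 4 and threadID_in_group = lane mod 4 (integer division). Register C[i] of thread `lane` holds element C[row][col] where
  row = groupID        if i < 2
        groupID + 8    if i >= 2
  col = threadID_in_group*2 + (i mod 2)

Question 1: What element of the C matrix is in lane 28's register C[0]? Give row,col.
7,0

28: g=7,t=0
[0] (7+0,0*2+0) = (7,0)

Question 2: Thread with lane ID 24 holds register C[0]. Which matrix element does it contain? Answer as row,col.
24: g=6,t=0
[0] (6+0,0*2+0) = (6,0)

6,0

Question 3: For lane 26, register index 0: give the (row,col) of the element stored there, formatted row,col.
6,4

lane 26→26/4=6, 26 mod 4=2
i=0  r:6+0→6  c:2·2+0→4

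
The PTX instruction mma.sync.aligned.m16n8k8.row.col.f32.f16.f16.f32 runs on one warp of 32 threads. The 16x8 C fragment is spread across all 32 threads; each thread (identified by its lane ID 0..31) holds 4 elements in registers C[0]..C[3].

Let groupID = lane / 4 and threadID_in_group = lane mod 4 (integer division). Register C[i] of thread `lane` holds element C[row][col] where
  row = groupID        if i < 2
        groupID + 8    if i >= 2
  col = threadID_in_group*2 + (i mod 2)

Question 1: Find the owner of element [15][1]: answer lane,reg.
r:15=>grp=7,rB=1  c:1=>tig=0,lo=1
L=7*4+0=28  i=1*2+1=3

28,3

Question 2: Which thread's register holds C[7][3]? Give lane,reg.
29,1

r=7⇒gr=7,Rb=0  c=3⇒th=1,odd=1
L=7*4+1=29  i=0*2+1=1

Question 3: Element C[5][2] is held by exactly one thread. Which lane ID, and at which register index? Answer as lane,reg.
21,0

r=5⇒gr=5,Rb=0  c=2⇒th=1,odd=0
L=5*4+1=21  i=0*2+0=0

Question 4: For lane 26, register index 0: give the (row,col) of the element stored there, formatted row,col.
6,4

L=26→G=26>>2=6, T=26&3=2
[0]→row 6+0=6  col 2·2+0=4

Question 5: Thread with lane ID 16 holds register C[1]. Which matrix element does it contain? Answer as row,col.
4,1

L=16→G=16>>2=4, T=16&3=0
[1]→row 4+0=4  col 0·2+1=1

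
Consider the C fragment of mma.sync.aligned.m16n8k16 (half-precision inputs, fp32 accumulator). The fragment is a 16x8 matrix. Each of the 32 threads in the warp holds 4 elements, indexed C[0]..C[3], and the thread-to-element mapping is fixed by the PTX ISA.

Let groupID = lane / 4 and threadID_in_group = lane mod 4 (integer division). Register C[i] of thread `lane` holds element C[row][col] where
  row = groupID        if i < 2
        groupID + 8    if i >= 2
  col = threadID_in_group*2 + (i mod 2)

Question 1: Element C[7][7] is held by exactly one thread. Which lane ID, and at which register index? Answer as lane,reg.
r=7→G=7,rhi=0  c=7→T=3,p=1
L=7*4+3=31  i=0*2+1=1

31,1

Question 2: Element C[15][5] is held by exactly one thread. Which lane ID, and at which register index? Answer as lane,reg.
30,3

r: 15->gid=7,r8=1  c: 5->tid=2,i&1=1
L=7*4+2=30  i=1*2+1=3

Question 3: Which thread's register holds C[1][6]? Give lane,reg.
7,0

r=1->g=1,rb=0  c=6->t=3,b0=0
L=1*4+3=7  i=0*2+0=0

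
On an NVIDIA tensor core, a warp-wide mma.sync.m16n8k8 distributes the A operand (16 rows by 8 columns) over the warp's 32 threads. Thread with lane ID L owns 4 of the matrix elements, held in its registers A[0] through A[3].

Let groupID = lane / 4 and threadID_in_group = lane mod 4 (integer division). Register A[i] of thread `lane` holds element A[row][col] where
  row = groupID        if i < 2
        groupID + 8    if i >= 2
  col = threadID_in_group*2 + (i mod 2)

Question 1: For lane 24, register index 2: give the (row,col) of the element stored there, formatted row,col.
14,0

lane 24→24/4=6, 24 mod 4=0
i=2  r:6+8→14  c:2·0+0→0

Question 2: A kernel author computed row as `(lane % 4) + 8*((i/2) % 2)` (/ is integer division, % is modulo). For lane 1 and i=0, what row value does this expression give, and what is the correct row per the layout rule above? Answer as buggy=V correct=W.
buggy=1 correct=0

`(lane % 4) + 8*((i/2) % 2)`[1,0]→1
lane 1: G=0 (1/4), T=1 (1%4)
i=0: r=0+0=0, c=1*2+0=2
row: 1 vs 0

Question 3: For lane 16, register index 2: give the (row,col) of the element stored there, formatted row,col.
12,0

L=16⇒gr=16>>2=4, th=16&3=0
[2]⇒row 4+8=12  col 0·2+0=0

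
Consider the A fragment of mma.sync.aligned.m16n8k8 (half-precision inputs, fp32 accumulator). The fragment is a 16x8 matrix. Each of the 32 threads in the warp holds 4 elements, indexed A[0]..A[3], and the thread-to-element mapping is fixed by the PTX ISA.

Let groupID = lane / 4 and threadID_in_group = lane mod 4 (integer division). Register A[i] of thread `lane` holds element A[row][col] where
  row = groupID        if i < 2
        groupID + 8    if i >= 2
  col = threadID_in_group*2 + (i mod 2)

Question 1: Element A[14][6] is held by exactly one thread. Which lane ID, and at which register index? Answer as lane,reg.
27,2

r: 14->gid=6,r8=1  c: 6->tid=3,i&1=0
L=6*4+3=27  i=1*2+0=2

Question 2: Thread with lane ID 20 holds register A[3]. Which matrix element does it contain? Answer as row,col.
13,1

lane 20: gr=5 (20/4), th=0 (20%4)
i=3: r=5+8=13, c=0*2+1=1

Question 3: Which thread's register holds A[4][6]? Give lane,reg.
r=4⇒gr=4,Rb=0  c=6⇒th=3,odd=0
L=4*4+3=19  i=0*2+0=0

19,0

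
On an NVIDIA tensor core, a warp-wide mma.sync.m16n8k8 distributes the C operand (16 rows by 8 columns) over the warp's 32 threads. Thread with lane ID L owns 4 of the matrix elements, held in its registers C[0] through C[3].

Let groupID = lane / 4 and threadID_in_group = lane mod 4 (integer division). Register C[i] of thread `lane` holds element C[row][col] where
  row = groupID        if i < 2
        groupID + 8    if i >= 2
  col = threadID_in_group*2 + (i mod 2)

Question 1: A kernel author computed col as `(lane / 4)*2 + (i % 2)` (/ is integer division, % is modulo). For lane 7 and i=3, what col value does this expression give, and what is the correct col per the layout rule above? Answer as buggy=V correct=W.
`(lane / 4)*2 + (i % 2)`[7,3]→3
7: G=1,T=3
[3] (1+8,3*2+1) = (9,7)
col: 3 vs 7

buggy=3 correct=7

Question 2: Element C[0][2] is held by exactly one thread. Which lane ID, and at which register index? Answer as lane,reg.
r=0→G=0,rhi=0  c=2→T=1,p=0
L=0*4+1=1  i=0*2+0=0

1,0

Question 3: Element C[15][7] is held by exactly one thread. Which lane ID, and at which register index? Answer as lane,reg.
31,3

r:15=>grp=7,rB=1  c:7=>tig=3,lo=1
L=7*4+3=31  i=1*2+1=3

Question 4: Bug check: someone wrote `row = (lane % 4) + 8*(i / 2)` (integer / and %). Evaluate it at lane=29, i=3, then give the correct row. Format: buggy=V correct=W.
`(lane % 4) + 8*(i / 2)`[29,3]→9
lane 29: G=7 (29/4), T=1 (29%4)
i=3: r=7+8=15, c=1*2+1=3
row: 9 vs 15

buggy=9 correct=15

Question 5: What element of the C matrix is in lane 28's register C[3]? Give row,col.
15,1

lane 28->28/4=7, 28 mod 4=0
i=3  r:7+8->15  c:2·0+1->1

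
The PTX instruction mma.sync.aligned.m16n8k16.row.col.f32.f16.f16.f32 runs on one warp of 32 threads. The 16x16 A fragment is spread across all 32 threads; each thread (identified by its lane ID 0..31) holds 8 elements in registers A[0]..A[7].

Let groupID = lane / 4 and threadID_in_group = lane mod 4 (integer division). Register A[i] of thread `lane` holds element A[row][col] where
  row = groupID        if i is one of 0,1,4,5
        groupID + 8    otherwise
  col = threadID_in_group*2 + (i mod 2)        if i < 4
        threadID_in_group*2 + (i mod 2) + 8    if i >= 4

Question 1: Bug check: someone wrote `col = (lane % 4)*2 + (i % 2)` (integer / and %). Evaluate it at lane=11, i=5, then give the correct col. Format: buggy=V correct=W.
buggy=7 correct=15

`(lane % 4)*2 + (i % 2)`[11,5]→7
lane 11→11/4=2, 11 mod 4=3
i=5  r:2+0→2  c:2·3+1+8→15
col: 7 vs 15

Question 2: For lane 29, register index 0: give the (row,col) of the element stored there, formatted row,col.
lane 29: g=7 (29/4), t=1 (29%4)
i=0: r=7+0=7, c=1*2+0+0=2

7,2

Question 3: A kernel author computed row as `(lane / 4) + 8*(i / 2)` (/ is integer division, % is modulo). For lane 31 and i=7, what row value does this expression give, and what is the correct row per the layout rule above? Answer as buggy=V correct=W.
`(lane / 4) + 8*(i / 2)`[31,7]->31
lane 31: gid=7 (31/4), tid=3 (31%4)
i=7: r=7+8=15, c=3*2+1+8=15
row: 31 vs 15

buggy=31 correct=15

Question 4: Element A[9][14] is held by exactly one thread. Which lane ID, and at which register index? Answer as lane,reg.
7,6

r=9→G=1,rhi=1  c=14→chi=1,T=3,p=0
L=1*4+3=7  i=1*4+1*2+0=6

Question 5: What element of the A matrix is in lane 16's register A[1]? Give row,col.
4,1

lane 16⇒16/4=4, 16 mod 4=0
i=1  r:4+0⇒4  c:2·0+1+0⇒1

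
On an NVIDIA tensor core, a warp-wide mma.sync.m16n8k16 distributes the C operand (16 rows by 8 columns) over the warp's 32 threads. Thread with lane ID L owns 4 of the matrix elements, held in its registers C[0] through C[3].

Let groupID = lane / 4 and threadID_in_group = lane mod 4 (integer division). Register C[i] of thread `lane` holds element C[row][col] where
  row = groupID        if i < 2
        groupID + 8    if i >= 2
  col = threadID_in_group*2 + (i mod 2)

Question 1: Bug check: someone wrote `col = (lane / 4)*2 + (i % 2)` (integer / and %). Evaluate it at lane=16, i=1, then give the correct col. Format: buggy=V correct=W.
`(lane / 4)*2 + (i % 2)`[16,1]->9
16: g=4,t=0
[1] (4+0,0*2+1) = (4,1)
col: 9 vs 1

buggy=9 correct=1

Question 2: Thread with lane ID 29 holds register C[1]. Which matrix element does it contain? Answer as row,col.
7,3

L=29→G=29>>2=7, T=29&3=1
[1]→row 7+0=7  col 1·2+1=3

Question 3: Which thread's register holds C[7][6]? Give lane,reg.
r: 7->gid=7,r8=0  c: 6->tid=3,i&1=0
L=7*4+3=31  i=0*2+0=0

31,0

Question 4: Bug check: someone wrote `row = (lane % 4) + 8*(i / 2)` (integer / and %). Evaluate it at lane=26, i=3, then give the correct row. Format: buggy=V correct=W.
`(lane % 4) + 8*(i / 2)`[26,3]->10
L=26->gid=26>>2=6, tid=26&3=2
[3]->row 6+8=14  col 2·2+1=5
row: 10 vs 14

buggy=10 correct=14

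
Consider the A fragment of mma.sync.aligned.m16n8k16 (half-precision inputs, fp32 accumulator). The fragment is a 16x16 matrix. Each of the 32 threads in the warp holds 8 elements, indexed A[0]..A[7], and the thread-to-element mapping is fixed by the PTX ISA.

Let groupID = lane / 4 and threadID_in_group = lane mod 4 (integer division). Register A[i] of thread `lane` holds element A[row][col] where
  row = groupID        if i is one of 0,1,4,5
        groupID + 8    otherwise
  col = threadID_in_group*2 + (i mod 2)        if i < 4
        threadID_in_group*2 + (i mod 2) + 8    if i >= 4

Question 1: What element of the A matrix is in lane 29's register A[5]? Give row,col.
7,11

29: G=7,T=1
[5] (7+0,1*2+1+8) = (7,11)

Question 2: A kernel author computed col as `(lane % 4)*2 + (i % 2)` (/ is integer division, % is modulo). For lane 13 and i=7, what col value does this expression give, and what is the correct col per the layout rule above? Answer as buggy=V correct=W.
`(lane % 4)*2 + (i % 2)`[13,7]→3
13: G=3,T=1
[7] (3+8,1*2+1+8) = (11,11)
col: 3 vs 11

buggy=3 correct=11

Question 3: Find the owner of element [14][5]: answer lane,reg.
26,3

r:14=>grp=6,rB=1  c:5=>cB=0,tig=2,lo=1
L=6*4+2=26  i=0*4+1*2+1=3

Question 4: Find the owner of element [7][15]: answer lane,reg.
r=7→G=7,rhi=0  c=15→chi=1,T=3,p=1
L=7*4+3=31  i=1*4+0*2+1=5

31,5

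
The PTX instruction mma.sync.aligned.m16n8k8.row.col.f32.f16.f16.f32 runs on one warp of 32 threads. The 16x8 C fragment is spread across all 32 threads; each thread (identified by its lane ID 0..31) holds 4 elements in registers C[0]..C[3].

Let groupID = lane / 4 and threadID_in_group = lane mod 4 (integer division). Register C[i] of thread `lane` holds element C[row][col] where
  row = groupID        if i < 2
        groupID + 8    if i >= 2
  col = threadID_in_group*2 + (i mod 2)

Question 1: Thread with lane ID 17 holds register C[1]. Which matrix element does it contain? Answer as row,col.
lane 17→17/4=4, 17 mod 4=1
i=1  r:4+0→4  c:2·1+1→3

4,3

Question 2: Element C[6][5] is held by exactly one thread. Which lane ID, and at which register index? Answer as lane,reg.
26,1

r=6->g=6,rb=0  c=5->t=2,b0=1
L=6*4+2=26  i=0*2+1=1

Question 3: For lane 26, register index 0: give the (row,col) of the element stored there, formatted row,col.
6,4

lane 26: G=6 (26/4), T=2 (26%4)
i=0: r=6+0=6, c=2*2+0=4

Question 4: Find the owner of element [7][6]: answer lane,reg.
r=7->g=7,rb=0  c=6->t=3,b0=0
L=7*4+3=31  i=0*2+0=0

31,0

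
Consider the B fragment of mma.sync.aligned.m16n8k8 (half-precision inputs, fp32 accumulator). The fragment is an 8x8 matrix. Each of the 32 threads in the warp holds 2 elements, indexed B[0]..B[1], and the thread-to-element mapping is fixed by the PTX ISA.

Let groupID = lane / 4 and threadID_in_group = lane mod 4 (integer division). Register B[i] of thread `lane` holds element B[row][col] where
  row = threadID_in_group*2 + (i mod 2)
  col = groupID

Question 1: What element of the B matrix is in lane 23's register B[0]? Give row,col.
L=23=>grp=23>>2=5, tig=23&3=3
[0]=>row 3·2+0=6  col grp=5

6,5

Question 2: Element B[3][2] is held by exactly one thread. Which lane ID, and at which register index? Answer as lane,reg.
9,1

c: 2->gid=2  r: 3->tid=1,i&1=1
L=2*4+1=9  i=1=1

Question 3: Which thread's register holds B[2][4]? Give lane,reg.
17,0

c=4⇒gr=4  r=2⇒th=1,odd=0
L=4*4+1=17  i=0=0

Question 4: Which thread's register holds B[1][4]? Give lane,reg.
16,1

c=4→G=4  r=1→T=0,p=1
L=4*4+0=16  i=1=1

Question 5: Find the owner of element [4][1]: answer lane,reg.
c=1→G=1  r=4→T=2,p=0
L=1*4+2=6  i=0=0

6,0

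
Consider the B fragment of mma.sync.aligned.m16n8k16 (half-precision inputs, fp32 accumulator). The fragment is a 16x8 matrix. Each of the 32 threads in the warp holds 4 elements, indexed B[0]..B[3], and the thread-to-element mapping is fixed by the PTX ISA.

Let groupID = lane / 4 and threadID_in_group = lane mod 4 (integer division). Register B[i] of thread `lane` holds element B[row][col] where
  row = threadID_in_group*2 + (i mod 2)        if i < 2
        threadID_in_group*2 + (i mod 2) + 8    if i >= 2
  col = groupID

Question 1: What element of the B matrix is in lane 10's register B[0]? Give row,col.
4,2

L=10->g=10>>2=2, t=10&3=2
[0]->row 2·2+0+0=4  col g=2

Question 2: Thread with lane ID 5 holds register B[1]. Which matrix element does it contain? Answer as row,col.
3,1

L=5->gid=5>>2=1, tid=5&3=1
[1]->row 1·2+1+0=3  col gid=1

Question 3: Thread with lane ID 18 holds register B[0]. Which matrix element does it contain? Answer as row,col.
lane 18: gr=4 (18/4), th=2 (18%4)
i=0: r=2*2+0+0=4, c=gr=4

4,4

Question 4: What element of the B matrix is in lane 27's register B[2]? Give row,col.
lane 27=>27/4=6, 27 mod 4=3
i=2  r:2·3+0+8=>14  c:6

14,6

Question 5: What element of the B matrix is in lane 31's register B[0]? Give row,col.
6,7

L=31⇒gr=31>>2=7, th=31&3=3
[0]⇒row 3·2+0+0=6  col gr=7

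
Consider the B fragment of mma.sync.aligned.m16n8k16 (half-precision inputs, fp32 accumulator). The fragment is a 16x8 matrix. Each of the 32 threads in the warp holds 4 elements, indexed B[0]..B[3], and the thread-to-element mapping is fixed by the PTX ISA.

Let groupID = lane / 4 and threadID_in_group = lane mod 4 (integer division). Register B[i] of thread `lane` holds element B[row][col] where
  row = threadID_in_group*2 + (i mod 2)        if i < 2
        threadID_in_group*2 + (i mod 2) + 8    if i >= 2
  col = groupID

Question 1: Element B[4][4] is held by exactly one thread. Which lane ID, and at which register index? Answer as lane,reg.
c: 4->gid=4  r: 4->r8=0,tid=2,i&1=0
L=4*4+2=18  i=0*2+0=0

18,0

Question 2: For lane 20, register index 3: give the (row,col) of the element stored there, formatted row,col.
L=20→G=20>>2=5, T=20&3=0
[3]→row 0·2+1+8=9  col G=5

9,5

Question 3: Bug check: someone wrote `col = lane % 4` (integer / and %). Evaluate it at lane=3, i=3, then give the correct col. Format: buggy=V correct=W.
buggy=3 correct=0

`lane % 4`[3,3]->3
L=3->g=3>>2=0, t=3&3=3
[3]->row 3·2+1+8=15  col g=0
col: 3 vs 0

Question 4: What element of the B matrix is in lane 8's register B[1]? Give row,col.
1,2

8: G=2,T=0
[1] (0*2+1+0,2) = (1,2)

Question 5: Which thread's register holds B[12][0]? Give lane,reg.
c=0⇒gr=0  r=12⇒Rb=1,th=2,odd=0
L=0*4+2=2  i=1*2+0=2

2,2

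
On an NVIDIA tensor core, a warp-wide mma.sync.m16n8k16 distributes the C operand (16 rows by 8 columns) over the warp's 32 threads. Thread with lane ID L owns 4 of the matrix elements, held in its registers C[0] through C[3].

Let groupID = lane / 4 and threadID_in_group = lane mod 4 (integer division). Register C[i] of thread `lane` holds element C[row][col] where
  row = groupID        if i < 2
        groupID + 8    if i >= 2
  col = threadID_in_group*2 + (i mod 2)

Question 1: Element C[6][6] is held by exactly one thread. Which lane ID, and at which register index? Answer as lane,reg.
27,0

r: 6->gid=6,r8=0  c: 6->tid=3,i&1=0
L=6*4+3=27  i=0*2+0=0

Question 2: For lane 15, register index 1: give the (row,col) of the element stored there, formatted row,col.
lane 15⇒15/4=3, 15 mod 4=3
i=1  r:3+0⇒3  c:2·3+1⇒7

3,7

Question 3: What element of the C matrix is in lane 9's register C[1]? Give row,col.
lane 9: G=2 (9/4), T=1 (9%4)
i=1: r=2+0=2, c=1*2+1=3

2,3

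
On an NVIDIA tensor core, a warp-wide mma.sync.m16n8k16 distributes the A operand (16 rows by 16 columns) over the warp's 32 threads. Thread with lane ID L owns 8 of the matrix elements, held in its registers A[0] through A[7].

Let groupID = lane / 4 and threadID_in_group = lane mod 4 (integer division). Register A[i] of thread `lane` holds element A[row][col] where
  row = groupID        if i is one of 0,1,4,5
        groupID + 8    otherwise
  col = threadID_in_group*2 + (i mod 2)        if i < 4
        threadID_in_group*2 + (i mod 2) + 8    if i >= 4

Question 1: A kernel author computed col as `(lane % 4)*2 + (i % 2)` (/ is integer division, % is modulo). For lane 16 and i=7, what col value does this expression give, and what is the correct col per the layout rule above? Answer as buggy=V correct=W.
buggy=1 correct=9

`(lane % 4)*2 + (i % 2)`[16,7]->1
16: g=4,t=0
[7] (4+8,0*2+1+8) = (12,9)
col: 1 vs 9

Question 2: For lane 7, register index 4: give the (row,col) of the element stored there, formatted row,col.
L=7⇒gr=7>>2=1, th=7&3=3
[4]⇒row 1+0=1  col 3·2+0+8=14

1,14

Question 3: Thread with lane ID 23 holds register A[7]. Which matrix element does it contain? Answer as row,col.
13,15

23: G=5,T=3
[7] (5+8,3*2+1+8) = (13,15)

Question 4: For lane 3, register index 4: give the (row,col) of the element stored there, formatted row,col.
0,14

lane 3: grp=0 (3/4), tig=3 (3%4)
i=4: r=0+0=0, c=3*2+0+8=14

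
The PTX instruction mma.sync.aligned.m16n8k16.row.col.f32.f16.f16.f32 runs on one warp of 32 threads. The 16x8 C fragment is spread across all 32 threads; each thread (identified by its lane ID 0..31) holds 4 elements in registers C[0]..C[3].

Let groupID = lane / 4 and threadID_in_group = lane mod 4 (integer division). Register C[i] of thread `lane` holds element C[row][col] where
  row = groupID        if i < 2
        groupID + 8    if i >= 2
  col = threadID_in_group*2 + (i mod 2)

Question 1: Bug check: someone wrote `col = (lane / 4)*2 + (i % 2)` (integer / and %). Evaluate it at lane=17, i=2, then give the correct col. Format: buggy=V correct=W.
`(lane / 4)*2 + (i % 2)`[17,2]=>8
L=17=>grp=17>>2=4, tig=17&3=1
[2]=>row 4+8=12  col 1·2+0=2
col: 8 vs 2

buggy=8 correct=2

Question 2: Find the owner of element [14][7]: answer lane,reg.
r=14⇒gr=6,Rb=1  c=7⇒th=3,odd=1
L=6*4+3=27  i=1*2+1=3

27,3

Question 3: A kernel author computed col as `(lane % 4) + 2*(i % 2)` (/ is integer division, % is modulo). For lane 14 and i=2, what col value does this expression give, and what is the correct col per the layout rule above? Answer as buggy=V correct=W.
buggy=2 correct=4

`(lane % 4) + 2*(i % 2)`[14,2]->2
lane 14->14/4=3, 14 mod 4=2
i=2  r:3+8->11  c:2·2+0->4
col: 2 vs 4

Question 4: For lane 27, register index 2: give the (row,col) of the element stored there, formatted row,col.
27: g=6,t=3
[2] (6+8,3*2+0) = (14,6)

14,6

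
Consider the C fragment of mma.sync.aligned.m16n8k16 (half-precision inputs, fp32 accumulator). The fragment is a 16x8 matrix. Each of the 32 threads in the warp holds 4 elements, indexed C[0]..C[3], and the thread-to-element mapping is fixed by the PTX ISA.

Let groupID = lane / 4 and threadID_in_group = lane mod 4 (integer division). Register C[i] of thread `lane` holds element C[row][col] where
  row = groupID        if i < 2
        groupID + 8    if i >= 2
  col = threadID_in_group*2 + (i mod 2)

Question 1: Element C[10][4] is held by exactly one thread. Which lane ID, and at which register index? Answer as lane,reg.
10,2

r: 10->gid=2,r8=1  c: 4->tid=2,i&1=0
L=2*4+2=10  i=1*2+0=2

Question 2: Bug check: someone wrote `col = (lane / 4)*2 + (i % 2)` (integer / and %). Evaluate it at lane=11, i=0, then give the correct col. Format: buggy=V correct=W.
buggy=4 correct=6

`(lane / 4)*2 + (i % 2)`[11,0]->4
11: g=2,t=3
[0] (2+0,3*2+0) = (2,6)
col: 4 vs 6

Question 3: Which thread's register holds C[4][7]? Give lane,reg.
r: 4->gid=4,r8=0  c: 7->tid=3,i&1=1
L=4*4+3=19  i=0*2+1=1

19,1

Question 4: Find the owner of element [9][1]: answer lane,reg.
r=9→G=1,rhi=1  c=1→T=0,p=1
L=1*4+0=4  i=1*2+1=3

4,3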